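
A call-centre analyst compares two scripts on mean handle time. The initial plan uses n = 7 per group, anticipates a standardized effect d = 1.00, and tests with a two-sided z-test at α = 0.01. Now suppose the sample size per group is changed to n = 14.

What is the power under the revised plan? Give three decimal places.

With n = 14 per group: δ = d·√(n/2) = 1.00 × √(14/2) = 2.6458. Critical value z_{0.005} = 2.576.
Revised power = Φ(δ − 2.576) + Φ(−δ − 2.576) = Φ(0.070) + Φ(-5.222) = 0.5279 + 0.0000 = 0.5279.

Power ≈ 0.528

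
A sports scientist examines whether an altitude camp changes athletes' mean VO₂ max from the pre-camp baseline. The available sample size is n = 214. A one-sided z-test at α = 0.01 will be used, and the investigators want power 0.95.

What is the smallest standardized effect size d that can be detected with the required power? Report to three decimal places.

Required noncentrality: δ = z_{0.01} + z_{0.05} = 2.326 + 1.645 = 3.971.
δ = d·√n ⇒ d = δ/√n = 3.971/√214 = 0.2715.

d ≈ 0.271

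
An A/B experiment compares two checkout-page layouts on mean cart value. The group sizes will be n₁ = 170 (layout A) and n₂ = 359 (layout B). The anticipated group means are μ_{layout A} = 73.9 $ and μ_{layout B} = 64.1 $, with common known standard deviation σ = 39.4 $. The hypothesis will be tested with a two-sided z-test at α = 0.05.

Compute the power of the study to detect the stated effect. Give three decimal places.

Standardized effect: d = |μ_{layout A} − μ_{layout B}| / σ = |73.9 − 64.1| / 39.4 = 0.2487
Noncentrality parameter: δ = d / √(1/n₁ + 1/n₂) = 0.2487 / √(1/170 + 1/359) = 2.6716
Critical value for a two-sided test at α = 0.05: z_{α/2} = 1.960.
Power = Φ(δ − 1.960) + Φ(−δ − 1.960) = Φ(0.712) + Φ(-4.632) = 0.7617 + 0.0000 = 0.7617.

Power ≈ 0.762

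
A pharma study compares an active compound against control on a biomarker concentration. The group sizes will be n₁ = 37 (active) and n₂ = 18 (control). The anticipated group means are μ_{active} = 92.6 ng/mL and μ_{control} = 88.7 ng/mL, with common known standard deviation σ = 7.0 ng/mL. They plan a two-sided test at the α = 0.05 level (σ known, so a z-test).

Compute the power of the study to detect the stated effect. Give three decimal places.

Power ≈ 0.492

Standardized effect: d = |μ_{active} − μ_{control}| / σ = |92.6 − 88.7| / 7.0 = 0.5571
Noncentrality parameter: δ = d / √(1/n₁ + 1/n₂) = 0.5571 / √(1/37 + 1/18) = 1.9388
Critical value for a two-sided test at α = 0.05: z_{α/2} = 1.960.
Power = Φ(δ − 1.960) + Φ(−δ − 1.960) = Φ(-0.021) + Φ(-3.899) = 0.4915 + 0.0000 = 0.4916.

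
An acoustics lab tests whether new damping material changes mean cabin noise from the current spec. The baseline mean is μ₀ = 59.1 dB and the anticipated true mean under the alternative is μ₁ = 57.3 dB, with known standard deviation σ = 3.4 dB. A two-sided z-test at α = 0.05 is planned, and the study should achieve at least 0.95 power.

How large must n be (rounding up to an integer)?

Standardized effect: d = |μ₁ − μ₀| / σ = |57.3 − 59.1| / 3.4 = 0.5294
Set Φ(δ − 1.960) = 0.95; then δ − 1.960 = Φ⁻¹(0.95) = 1.645, giving δ = 3.605.
(The Φ(−δ − z_{α/2}) term is vanishingly small for δ > 0 and is dropped in the standard sample-size formula.)
δ = d·√n ⇒ n = (δ/d)² = (3.605 / 0.5294)² = 46.36.
Rounding up, n = 47.

n = 47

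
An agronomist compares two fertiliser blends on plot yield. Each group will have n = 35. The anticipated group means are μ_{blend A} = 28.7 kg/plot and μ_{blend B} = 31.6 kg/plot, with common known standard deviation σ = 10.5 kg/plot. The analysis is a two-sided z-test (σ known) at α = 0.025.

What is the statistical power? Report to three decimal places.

Power ≈ 0.139

Standardized effect: d = |μ_{blend A} − μ_{blend B}| / σ = |28.7 − 31.6| / 10.5 = 0.2762
Noncentrality parameter: δ = d·√(n/2) = 0.2762 × √(35/2) = 1.1554
Critical value for a two-sided test at α = 0.025: z_{α/2} = 2.241.
Power = Φ(δ − 2.241) + Φ(−δ − 2.241) = Φ(-1.086) + Φ(-3.397) = 0.1387 + 0.0003 = 0.1391.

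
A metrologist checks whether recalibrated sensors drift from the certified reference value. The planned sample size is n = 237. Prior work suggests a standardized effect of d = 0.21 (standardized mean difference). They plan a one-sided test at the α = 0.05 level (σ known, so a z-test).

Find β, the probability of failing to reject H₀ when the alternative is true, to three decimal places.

β ≈ 0.056

Noncentrality parameter: δ = d·√n = 0.21 × √237 = 3.2329
One-sided α = 0.05 → critical value z_{0.05} = 1.645.
Power = P(Z > 1.645 − δ) = Φ(1.588) = 0.9439.
Type II error: β = 1 − power = 1 − 0.9439 = 0.0561.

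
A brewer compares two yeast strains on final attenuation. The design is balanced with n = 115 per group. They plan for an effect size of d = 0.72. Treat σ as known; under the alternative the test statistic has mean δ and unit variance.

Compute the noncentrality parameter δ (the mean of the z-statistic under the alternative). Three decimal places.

δ ≈ 5.460

δ = d·√(n/2) = 0.72 × √(115/2) = 5.4597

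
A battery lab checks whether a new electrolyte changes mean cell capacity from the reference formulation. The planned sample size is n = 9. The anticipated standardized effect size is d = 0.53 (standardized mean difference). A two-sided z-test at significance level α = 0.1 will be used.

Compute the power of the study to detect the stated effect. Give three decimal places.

Power ≈ 0.479

Noncentrality parameter: δ = d·√n = 0.53 × √9 = 1.5900
Two-sided α = 0.1 → critical value z_{0.05} = 1.645.
Power = Φ(δ − 1.645) + Φ(−δ − 1.645) = Φ(-0.055) + Φ(-3.235) = 0.4781 + 0.0006 = 0.4787.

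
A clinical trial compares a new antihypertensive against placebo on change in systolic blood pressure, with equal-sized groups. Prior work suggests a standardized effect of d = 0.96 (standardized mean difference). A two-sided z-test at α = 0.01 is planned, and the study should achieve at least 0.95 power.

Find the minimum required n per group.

For power 0.95 need Φ(δ − z_{0.005}) = 0.95, so δ = z_{0.005} + z_{0.05} = 2.576 + 1.645 = 4.221.
(Ignoring the negligible lower-tail rejection probability gives the usual closed-form inversion.)
δ = d·√(n/2) ⇒ n = 2(δ/d)² = 2 × (4.221 / 0.96)² = 38.66.
Rounding up, n = 39 per group.

n = 39 per group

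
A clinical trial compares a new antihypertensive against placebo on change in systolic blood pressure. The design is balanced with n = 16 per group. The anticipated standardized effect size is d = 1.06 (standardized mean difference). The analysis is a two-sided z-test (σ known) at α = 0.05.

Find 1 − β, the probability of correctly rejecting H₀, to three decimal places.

Noncentrality parameter: δ = d·√(n/2) = 1.06 × √(16/2) = 2.9981
Two-sided α = 0.05 → critical value z_{0.025} = 1.960.
Power = Φ(δ − 1.960) + Φ(−δ − 1.960) = Φ(1.038) + Φ(-4.958) = 0.8504 + 0.0000 = 0.8504.

Power ≈ 0.850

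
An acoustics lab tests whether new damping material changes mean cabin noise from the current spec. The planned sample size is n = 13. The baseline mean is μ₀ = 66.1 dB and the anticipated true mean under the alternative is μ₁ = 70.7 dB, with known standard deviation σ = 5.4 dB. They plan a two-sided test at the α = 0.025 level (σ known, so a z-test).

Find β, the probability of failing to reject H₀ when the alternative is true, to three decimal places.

β ≈ 0.203

Standardized effect: d = |μ₁ − μ₀| / σ = |70.7 − 66.1| / 5.4 = 0.8519
Noncentrality parameter: δ = d·√n = 0.8519 × √13 = 3.0714
Two-sided α = 0.025 → critical value z_{0.0125} = 2.241.
Power = Φ(δ − 2.241) + Φ(−δ − 2.241) = Φ(0.830) + Φ(-5.313) = 0.7967 + 0.0000 = 0.7967.
Type II error: β = 1 − power = 1 − 0.7967 = 0.2033.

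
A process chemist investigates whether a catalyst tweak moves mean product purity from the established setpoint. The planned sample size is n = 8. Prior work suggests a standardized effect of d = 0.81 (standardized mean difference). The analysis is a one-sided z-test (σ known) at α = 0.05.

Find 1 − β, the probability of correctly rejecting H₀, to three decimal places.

Noncentrality parameter: δ = d·√n = 0.81 × √8 = 2.2910
Critical value for a one-sided test at α = 0.05: z_α = 1.645.
Power = Φ(δ − 1.645) = Φ(0.646) = 0.7409.

Power ≈ 0.741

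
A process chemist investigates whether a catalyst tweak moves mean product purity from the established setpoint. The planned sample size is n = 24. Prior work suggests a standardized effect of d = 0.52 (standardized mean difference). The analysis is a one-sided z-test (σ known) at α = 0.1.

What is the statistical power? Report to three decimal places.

Noncentrality parameter: δ = d·√n = 0.52 × √24 = 2.5475
Critical value for a one-sided test at α = 0.1: z_α = 1.282.
Power = Φ(δ − 1.282) = Φ(1.266) = 0.8972.

Power ≈ 0.897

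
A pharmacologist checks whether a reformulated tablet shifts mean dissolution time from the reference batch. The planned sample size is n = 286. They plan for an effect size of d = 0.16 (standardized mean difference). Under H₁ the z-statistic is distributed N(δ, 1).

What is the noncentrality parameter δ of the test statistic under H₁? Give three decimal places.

δ = d·√n = 0.16 × √286 = 2.7058

δ ≈ 2.706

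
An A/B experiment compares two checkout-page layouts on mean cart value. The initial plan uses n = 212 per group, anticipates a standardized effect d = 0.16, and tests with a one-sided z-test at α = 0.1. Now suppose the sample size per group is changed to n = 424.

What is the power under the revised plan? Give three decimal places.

Power ≈ 0.853

With n = 424 per group: δ = d·√(n/2) = 0.16 × √(424/2) = 2.3296. Critical value z_{0.1} = 1.282.
Revised power = P(Z > 1.282 − δ) = Φ(1.048) = 0.8527.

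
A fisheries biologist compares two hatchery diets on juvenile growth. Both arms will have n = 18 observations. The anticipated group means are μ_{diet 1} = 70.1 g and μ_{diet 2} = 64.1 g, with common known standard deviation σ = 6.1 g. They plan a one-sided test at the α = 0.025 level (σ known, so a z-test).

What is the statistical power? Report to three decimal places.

Standardized effect: d = |μ_{diet 1} − μ_{diet 2}| / σ = |70.1 − 64.1| / 6.1 = 0.9836
Noncentrality parameter: δ = d·√(n/2) = 0.9836 × √(18/2) = 2.9508
One-sided α = 0.025 → critical value z_{0.025} = 1.960.
Power = Φ(δ − 1.960) = Φ(0.991) = 0.8391.

Power ≈ 0.839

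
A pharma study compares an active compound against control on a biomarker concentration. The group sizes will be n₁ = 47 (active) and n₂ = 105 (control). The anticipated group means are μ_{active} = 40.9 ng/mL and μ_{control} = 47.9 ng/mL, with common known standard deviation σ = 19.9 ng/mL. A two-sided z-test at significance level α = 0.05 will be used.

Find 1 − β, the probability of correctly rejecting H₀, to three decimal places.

Standardized effect: d = |μ_{active} − μ_{control}| / σ = |40.9 − 47.9| / 19.9 = 0.3518
Noncentrality parameter: δ = d / √(1/n₁ + 1/n₂) = 0.3518 / √(1/47 + 1/105) = 2.0043
Critical value for a two-sided test at α = 0.05: z_{α/2} = 1.960.
Power = Φ(δ − 1.960) + Φ(−δ − 1.960) = Φ(0.044) + Φ(-3.964) = 0.5177 + 0.0000 = 0.5177.

Power ≈ 0.518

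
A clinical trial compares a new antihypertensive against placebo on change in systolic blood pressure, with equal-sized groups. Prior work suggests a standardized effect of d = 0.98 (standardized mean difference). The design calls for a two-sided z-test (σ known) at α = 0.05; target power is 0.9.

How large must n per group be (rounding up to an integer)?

n = 22 per group

For power 0.9 need Φ(δ − z_{0.025}) = 0.9, so δ = z_{0.025} + z_{0.10} = 1.960 + 1.282 = 3.242.
(The Φ(−δ − z_{α/2}) term is vanishingly small for δ > 0 and is dropped in the standard sample-size formula.)
δ = d·√(n/2) ⇒ n = 2(δ/d)² = 2 × (3.242 / 0.98)² = 21.88.
Rounding up, n = 22 per group.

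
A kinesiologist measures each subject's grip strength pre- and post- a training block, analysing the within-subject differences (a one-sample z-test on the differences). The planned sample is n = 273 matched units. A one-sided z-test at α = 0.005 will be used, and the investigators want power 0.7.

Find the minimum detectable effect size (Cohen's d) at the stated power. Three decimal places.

d ≈ 0.188

Need Φ(δ − 2.576) = 0.7, so δ = 2.576 + 0.524 = 3.100.
δ = d·√n ⇒ d = δ/√n = 3.100/√273 = 0.1876.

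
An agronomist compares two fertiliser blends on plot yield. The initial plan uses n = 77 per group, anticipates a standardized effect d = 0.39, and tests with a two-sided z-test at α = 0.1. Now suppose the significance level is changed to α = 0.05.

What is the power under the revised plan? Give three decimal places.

Power ≈ 0.677

δ = d·√(n/2) = 0.39 × √(77/2) = 2.4199 (unchanged). New critical value: z_{0.025} = 1.960.
Revised power = Φ(δ − 1.960) + Φ(−δ − 1.960) = Φ(0.460) + Φ(-4.380) = 0.6772 + 0.0000 = 0.6772.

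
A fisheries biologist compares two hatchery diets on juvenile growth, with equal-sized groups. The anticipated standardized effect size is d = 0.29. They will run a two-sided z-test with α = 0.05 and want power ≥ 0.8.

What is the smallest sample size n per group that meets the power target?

n = 187 per group

Set Φ(δ − 1.960) = 0.8; then δ − 1.960 = Φ⁻¹(0.8) = 0.842, giving δ = 2.802.
(Ignoring the negligible lower-tail rejection probability gives the usual closed-form inversion.)
δ = d·√(n/2) ⇒ n = 2(δ/d)² = 2 × (2.802 / 0.29)² = 186.66.
Rounding up, n = 187 per group.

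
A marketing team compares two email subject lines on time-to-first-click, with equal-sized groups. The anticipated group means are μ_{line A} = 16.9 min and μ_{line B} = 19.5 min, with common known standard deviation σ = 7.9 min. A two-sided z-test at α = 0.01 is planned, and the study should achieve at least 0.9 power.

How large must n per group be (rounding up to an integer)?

Standardized effect: d = |μ_{line A} − μ_{line B}| / σ = |16.9 − 19.5| / 7.9 = 0.3291
For power 0.9 need Φ(δ − z_{0.005}) = 0.9, so δ = z_{0.005} + z_{0.10} = 2.576 + 1.282 = 3.857.
(For δ > 0 the lower-tail rejection region contributes negligibly to power, so the one-term inversion is standard.)
δ = d·√(n/2) ⇒ n = 2(δ/d)² = 2 × (3.857 / 0.3291)² = 274.74.
Rounding up, n = 275 per group.

n = 275 per group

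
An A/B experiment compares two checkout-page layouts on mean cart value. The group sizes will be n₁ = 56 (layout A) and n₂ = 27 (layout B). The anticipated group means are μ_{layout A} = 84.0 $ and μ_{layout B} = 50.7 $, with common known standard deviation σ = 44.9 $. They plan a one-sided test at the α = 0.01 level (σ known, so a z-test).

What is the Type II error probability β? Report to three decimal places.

β ≈ 0.201

Standardized effect: d = |μ_{layout A} − μ_{layout B}| / σ = |84.0 − 50.7| / 44.9 = 0.7416
Noncentrality parameter: δ = d / √(1/n₁ + 1/n₂) = 0.7416 / √(1/56 + 1/27) = 3.1654
Critical value for a one-sided test at α = 0.01: z_α = 2.326.
Power = P(Z > 2.326 − δ) = Φ(0.839) = 0.7993.
Type II error: β = 1 − power = 1 − 0.7993 = 0.2007.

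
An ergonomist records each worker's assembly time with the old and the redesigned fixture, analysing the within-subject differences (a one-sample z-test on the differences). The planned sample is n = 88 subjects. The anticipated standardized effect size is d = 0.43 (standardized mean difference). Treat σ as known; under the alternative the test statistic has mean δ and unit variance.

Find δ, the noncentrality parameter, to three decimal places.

δ ≈ 4.034

δ = d·√n = 0.43 × √88 = 4.0338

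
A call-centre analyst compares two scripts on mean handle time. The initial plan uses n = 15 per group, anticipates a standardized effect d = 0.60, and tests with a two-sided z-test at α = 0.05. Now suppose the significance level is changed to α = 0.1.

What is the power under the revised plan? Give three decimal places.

δ = d·√(n/2) = 0.60 × √(15/2) = 1.6432 (unchanged). New critical value: z_{0.05} = 1.645.
Revised power = Φ(δ − 1.645) + Φ(−δ − 1.645) = Φ(-0.002) + Φ(-3.288) = 0.4993 + 0.0005 = 0.4998.

Power ≈ 0.500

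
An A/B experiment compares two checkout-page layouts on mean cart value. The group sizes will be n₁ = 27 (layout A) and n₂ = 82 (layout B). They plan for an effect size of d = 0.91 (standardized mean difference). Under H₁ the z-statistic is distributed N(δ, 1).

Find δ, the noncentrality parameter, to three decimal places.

δ ≈ 4.101

The noncentrality parameter scales effect size by the design's sample-size factor: δ = d / √(1/n₁ + 1/n₂) = 0.91 / √(1/27 + 1/82) = 4.1013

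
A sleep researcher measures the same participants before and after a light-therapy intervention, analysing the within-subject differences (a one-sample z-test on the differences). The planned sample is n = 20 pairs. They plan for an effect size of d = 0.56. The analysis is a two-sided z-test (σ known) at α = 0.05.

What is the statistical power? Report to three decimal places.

Power ≈ 0.707

Noncentrality parameter: δ = d·√n = 0.56 × √20 = 2.5044
Critical value for a two-sided test at α = 0.05: z_{α/2} = 1.960.
Power = Φ(δ − 1.960) + Φ(−δ − 1.960) = Φ(0.544) + Φ(-4.464) = 0.7069 + 0.0000 = 0.7069.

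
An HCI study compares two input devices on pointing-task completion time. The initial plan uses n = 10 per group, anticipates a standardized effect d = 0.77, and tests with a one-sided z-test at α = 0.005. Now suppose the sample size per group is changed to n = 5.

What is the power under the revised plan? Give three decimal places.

Power ≈ 0.087

With n = 5 per group: δ = d·√(n/2) = 0.77 × √(5/2) = 1.2175. Critical value z_{0.005} = 2.576.
Revised power = Φ(δ − 2.576) = Φ(-1.358) = 0.0872.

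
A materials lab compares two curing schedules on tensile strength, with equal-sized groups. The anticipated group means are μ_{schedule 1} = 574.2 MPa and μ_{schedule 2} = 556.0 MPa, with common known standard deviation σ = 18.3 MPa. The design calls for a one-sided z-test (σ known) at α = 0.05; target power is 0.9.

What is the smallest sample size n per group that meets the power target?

n = 18 per group

Standardized effect: d = |μ_{schedule 1} − μ_{schedule 2}| / σ = |574.2 − 556.0| / 18.3 = 0.9945
Set Φ(δ − 1.645) = 0.9; then δ − 1.645 = Φ⁻¹(0.9) = 1.282, giving δ = 2.926.
δ = d·√(n/2) ⇒ n = 2(δ/d)² = 2 × (2.926 / 0.9945)² = 17.32.
Rounding up, n = 18 per group.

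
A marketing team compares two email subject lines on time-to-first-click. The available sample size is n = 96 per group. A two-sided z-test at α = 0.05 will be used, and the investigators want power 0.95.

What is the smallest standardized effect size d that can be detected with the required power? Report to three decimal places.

d ≈ 0.520

Required noncentrality: δ = z_{0.025} + z_{0.05} = 1.960 + 1.645 = 3.605.
(The second rejection-region term Φ(−δ − z_{α/2}) is negligible and dropped.)
δ = d·√(n/2) ⇒ d = δ/√(n/2) = 3.605/√(96/2) = 0.5203.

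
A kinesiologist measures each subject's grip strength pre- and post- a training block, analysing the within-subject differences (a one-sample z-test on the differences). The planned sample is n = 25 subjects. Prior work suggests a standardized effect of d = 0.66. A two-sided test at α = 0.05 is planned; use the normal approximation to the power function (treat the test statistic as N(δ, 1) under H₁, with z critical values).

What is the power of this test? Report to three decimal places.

Power ≈ 0.910

Noncentrality parameter: δ = d·√n = 0.66 × √25 = 3.3000
Two-sided α = 0.05 → critical value z_{0.025} = 1.960.
Power = Φ(δ − 1.960) + Φ(−δ − 1.960) = Φ(1.340) + Φ(-5.260) = 0.9099 + 0.0000 = 0.9099.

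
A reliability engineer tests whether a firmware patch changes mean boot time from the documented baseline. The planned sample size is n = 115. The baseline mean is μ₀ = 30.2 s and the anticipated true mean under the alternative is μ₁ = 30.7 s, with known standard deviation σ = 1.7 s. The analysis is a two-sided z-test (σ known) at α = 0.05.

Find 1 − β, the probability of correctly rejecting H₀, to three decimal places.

Standardized effect: d = |μ₁ − μ₀| / σ = |30.7 − 30.2| / 1.7 = 0.2941
Noncentrality parameter: δ = d·√n = 0.2941 × √115 = 3.1541
Two-sided α = 0.05 → critical value z_{0.025} = 1.960.
Power = Φ(δ − 1.960) + Φ(−δ − 1.960) = Φ(1.194) + Φ(-5.114) = 0.8838 + 0.0000 = 0.8838.

Power ≈ 0.884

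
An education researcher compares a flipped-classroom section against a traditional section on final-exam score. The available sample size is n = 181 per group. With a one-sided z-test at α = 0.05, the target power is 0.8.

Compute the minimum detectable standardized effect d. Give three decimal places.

Required noncentrality: δ = z_{0.05} + z_{0.20} = 1.645 + 0.842 = 2.486.
δ = d·√(n/2) ⇒ d = δ/√(n/2) = 2.486/√(181/2) = 0.2614.

d ≈ 0.261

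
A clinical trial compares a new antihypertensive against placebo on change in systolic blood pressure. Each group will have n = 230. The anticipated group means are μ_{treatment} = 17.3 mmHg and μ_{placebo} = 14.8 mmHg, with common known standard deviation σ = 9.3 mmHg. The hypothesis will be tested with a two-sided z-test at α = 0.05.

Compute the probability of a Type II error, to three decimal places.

β ≈ 0.178

Standardized effect: d = |μ_{treatment} − μ_{placebo}| / σ = |17.3 − 14.8| / 9.3 = 0.2688
Noncentrality parameter: δ = d·√(n/2) = 0.2688 × √(230/2) = 2.8827
Two-sided α = 0.05 → critical value z_{0.025} = 1.960.
Power = Φ(δ − 1.960) + Φ(−δ − 1.960) = Φ(0.923) + Φ(-4.843) = 0.8219 + 0.0000 = 0.8219.
Type II error: β = 1 − power = 1 − 0.8219 = 0.1781.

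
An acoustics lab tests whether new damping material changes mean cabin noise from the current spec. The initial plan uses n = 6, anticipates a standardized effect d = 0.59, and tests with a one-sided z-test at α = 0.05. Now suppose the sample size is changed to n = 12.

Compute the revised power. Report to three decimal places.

Power ≈ 0.655

With n = 12: δ = d·√n = 0.59 × √12 = 2.0438. Critical value z_{0.05} = 1.645.
Revised power = P(Z > 1.645 − δ) = Φ(0.399) = 0.6550.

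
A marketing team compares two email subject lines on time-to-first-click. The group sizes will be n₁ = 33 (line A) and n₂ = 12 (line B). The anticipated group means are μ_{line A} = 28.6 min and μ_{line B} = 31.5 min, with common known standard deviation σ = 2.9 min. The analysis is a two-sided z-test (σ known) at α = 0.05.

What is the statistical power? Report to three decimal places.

Standardized effect: d = |μ_{line A} − μ_{line B}| / σ = |28.6 − 31.5| / 2.9 = 1.0000
Noncentrality parameter: δ = d / √(1/n₁ + 1/n₂) = 1.0000 / √(1/33 + 1/12) = 2.9665
Two-sided α = 0.05 → critical value z_{0.025} = 1.960.
Power = Φ(δ − 1.960) + Φ(−δ − 1.960) = Φ(1.007) + Φ(-4.926) = 0.8429 + 0.0000 = 0.8429.

Power ≈ 0.843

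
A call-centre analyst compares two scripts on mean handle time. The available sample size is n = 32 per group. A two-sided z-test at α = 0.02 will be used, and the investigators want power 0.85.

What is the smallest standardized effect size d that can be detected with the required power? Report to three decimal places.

d ≈ 0.841

Required noncentrality: δ = z_{0.01} + z_{0.15} = 2.326 + 1.036 = 3.363.
(The second rejection-region term Φ(−δ − z_{α/2}) is negligible and dropped.)
δ = d·√(n/2) ⇒ d = δ/√(n/2) = 3.363/√(32/2) = 0.8407.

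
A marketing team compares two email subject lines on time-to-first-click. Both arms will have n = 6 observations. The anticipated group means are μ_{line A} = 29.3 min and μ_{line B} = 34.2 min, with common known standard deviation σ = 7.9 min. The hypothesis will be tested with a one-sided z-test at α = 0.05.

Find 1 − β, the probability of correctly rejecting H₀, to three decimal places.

Standardized effect: d = |μ_{line A} − μ_{line B}| / σ = |29.3 − 34.2| / 7.9 = 0.6203
Noncentrality parameter: δ = d·√(n/2) = 0.6203 × √(6/2) = 1.0743
Critical value for a one-sided test at α = 0.05: z_α = 1.645.
Power = Φ(δ − 1.645) = Φ(-0.571) = 0.2842.

Power ≈ 0.284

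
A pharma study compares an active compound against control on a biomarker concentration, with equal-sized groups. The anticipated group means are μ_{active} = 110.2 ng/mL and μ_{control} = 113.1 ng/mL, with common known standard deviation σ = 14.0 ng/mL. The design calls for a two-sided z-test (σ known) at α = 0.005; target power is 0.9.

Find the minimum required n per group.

n = 780 per group

Standardized effect: d = |μ_{active} − μ_{control}| / σ = |110.2 − 113.1| / 14.0 = 0.2071
For power 0.9 need Φ(δ − z_{0.0025}) = 0.9, so δ = z_{0.0025} + z_{0.10} = 2.807 + 1.282 = 4.089.
(Ignoring the negligible lower-tail rejection probability gives the usual closed-form inversion.)
δ = d·√(n/2) ⇒ n = 2(δ/d)² = 2 × (4.089 / 0.2071)² = 779.18.
Round up to the next whole unit.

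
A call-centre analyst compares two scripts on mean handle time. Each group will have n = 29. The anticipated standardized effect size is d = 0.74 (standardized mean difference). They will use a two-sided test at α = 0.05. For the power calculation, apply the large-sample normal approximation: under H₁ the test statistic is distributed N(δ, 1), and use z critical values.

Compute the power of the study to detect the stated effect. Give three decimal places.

Power ≈ 0.805

Noncentrality parameter: δ = d·√(n/2) = 0.74 × √(29/2) = 2.8178
Critical value for a two-sided test at α = 0.05: z_{α/2} = 1.960.
Power = Φ(δ − 1.960) + Φ(−δ − 1.960) = Φ(0.858) + Φ(-4.778) = 0.8045 + 0.0000 = 0.8045.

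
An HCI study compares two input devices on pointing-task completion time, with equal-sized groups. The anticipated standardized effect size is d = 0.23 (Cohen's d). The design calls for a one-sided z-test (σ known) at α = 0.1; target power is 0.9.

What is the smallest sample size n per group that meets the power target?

n = 249 per group

Set Φ(δ − 1.282) = 0.9; then δ − 1.282 = Φ⁻¹(0.9) = 1.282, giving δ = 2.563.
δ = d·√(n/2) ⇒ n = 2(δ/d)² = 2 × (2.563 / 0.23)² = 248.37.
Round up to the next whole unit.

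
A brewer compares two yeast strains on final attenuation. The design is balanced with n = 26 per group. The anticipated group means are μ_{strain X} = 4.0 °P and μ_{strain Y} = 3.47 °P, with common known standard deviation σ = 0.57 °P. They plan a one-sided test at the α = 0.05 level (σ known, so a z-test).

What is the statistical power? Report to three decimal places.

Power ≈ 0.956

Standardized effect: d = |μ_{strain X} − μ_{strain Y}| / σ = |4.0 − 3.47| / 0.57 = 0.9298
Noncentrality parameter: δ = d·√(n/2) = 0.9298 × √(26/2) = 3.3525
One-sided α = 0.05 → critical value z_{0.05} = 1.645.
Power = Φ(δ − 1.645) = Φ(1.708) = 0.9562.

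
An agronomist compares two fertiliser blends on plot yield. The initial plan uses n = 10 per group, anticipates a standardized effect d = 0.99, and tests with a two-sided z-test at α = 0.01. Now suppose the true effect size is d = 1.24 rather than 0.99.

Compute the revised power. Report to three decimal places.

Power ≈ 0.578

With d = 1.24: δ = d·√(n/2) = 1.24 × √(10/2) = 2.7727. Critical value z_{0.005} = 2.576.
Revised power = Φ(δ − 2.576) + Φ(−δ − 2.576) = Φ(0.197) + Φ(-5.349) = 0.5780 + 0.0000 = 0.5780.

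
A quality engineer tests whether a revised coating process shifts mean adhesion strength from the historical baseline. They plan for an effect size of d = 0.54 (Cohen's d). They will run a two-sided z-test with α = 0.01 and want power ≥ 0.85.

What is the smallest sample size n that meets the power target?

n = 45

For power 0.85 need Φ(δ − z_{0.005}) = 0.85, so δ = z_{0.005} + z_{0.15} = 2.576 + 1.036 = 3.612.
(For δ > 0 the lower-tail rejection region contributes negligibly to power, so the one-term inversion is standard.)
δ = d·√n ⇒ n = (δ/d)² = (3.612 / 0.54)² = 44.75.
Round up to the next whole unit.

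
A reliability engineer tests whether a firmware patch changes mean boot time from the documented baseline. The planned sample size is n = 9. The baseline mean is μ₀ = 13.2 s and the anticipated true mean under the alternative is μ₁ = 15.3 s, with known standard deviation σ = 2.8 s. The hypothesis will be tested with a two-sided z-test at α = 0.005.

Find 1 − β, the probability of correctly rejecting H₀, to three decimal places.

Standardized effect: d = |μ₁ − μ₀| / σ = |15.3 − 13.2| / 2.8 = 0.7500
Noncentrality parameter: δ = d·√n = 0.7500 × √9 = 2.2500
Two-sided α = 0.005 → critical value z_{0.0025} = 2.807.
Power = Φ(δ − 2.807) + Φ(−δ − 2.807) = Φ(-0.557) + Φ(-5.057) = 0.2888 + 0.0000 = 0.2888.

Power ≈ 0.289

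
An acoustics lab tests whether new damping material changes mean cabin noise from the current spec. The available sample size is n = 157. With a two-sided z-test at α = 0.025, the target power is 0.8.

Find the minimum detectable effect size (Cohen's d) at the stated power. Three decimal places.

d ≈ 0.246

Need Φ(δ − 2.241) = 0.8, so δ = 2.241 + 0.842 = 3.083.
(Lower-tail contribution to power is negligible for δ > 0.)
δ = d·√n ⇒ d = δ/√n = 3.083/√157 = 0.2461.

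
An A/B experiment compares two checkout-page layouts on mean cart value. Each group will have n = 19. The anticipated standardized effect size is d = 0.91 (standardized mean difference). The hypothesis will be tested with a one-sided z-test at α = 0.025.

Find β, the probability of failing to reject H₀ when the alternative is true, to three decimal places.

β ≈ 0.199

Noncentrality parameter: δ = d·√(n/2) = 0.91 × √(19/2) = 2.8048
One-sided α = 0.025 → critical value z_{0.025} = 1.960.
Power = P(Z > 1.960 − δ) = Φ(0.845) = 0.8009.
Type II error: β = 1 − power = 1 − 0.8009 = 0.1991.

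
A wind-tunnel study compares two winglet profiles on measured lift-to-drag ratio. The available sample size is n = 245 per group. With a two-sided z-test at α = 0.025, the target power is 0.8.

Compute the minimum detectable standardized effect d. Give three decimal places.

d ≈ 0.279

Required noncentrality: δ = z_{0.0125} + z_{0.20} = 2.241 + 0.842 = 3.083.
(The second rejection-region term Φ(−δ − z_{α/2}) is negligible and dropped.)
δ = d·√(n/2) ⇒ d = δ/√(n/2) = 3.083/√(245/2) = 0.2786.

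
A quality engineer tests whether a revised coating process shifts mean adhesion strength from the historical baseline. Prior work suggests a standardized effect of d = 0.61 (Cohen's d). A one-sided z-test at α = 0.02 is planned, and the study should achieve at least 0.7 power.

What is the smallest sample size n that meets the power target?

Set Φ(δ − 2.054) = 0.7; then δ − 2.054 = Φ⁻¹(0.7) = 0.524, giving δ = 2.578.
δ = d·√n ⇒ n = (δ/d)² = (2.578 / 0.61)² = 17.86.
Rounding up, n = 18.

n = 18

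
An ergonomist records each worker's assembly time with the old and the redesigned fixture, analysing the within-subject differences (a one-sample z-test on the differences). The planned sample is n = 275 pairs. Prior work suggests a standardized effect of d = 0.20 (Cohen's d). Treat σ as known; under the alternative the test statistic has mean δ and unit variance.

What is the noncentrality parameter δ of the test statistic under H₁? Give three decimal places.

δ ≈ 3.317

δ = d·√n = 0.20 × √275 = 3.3166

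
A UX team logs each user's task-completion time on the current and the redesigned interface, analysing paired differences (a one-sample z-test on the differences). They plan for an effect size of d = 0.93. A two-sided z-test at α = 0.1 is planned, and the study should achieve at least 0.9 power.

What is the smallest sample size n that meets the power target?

n = 10

Set Φ(δ − 1.645) = 0.9; then δ − 1.645 = Φ⁻¹(0.9) = 1.282, giving δ = 2.926.
(Ignoring the negligible lower-tail rejection probability gives the usual closed-form inversion.)
δ = d·√n ⇒ n = (δ/d)² = (2.926 / 0.93)² = 9.90.
Round up to the next whole unit.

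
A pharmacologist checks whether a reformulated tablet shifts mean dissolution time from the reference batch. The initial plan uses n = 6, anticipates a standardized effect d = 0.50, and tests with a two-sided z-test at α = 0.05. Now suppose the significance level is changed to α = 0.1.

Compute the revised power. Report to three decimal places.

δ = d·√n = 0.50 × √6 = 1.2247 (unchanged). New critical value: z_{0.05} = 1.645.
Revised power = Φ(δ − 1.645) + Φ(−δ − 1.645) = Φ(-0.420) + Φ(-2.870) = 0.3372 + 0.0021 = 0.3393.

Power ≈ 0.339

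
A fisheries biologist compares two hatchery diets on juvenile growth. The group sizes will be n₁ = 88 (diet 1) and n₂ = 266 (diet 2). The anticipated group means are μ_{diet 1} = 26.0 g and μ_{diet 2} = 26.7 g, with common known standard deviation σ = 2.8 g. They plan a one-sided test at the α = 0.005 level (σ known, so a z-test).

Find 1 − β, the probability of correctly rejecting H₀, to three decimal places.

Power ≈ 0.294

Standardized effect: d = |μ_{diet 1} − μ_{diet 2}| / σ = |26.0 − 26.7| / 2.8 = 0.2500
Noncentrality parameter: δ = d / √(1/n₁ + 1/n₂) = 0.2500 / √(1/88 + 1/266) = 2.0329
One-sided α = 0.005 → critical value z_{0.005} = 2.576.
Power = P(Z > 2.576 − δ) = Φ(-0.543) = 0.2936.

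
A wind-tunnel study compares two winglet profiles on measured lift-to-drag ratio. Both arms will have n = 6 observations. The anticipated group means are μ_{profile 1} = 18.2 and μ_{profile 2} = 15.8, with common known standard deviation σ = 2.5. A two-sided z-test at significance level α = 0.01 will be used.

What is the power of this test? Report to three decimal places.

Power ≈ 0.181

Standardized effect: d = |μ_{profile 1} − μ_{profile 2}| / σ = |18.2 − 15.8| / 2.5 = 0.9600
Noncentrality parameter: λ = d·√(n/2) = 0.9600 × √(6/2) = 1.6628
Critical value for a two-sided test at α = 0.01: z_{α/2} = 2.576.
Power = Φ(λ − 2.576) + Φ(−λ − 2.576) = Φ(-0.913) + Φ(-4.239) = 0.1806 + 0.0000 = 0.1806.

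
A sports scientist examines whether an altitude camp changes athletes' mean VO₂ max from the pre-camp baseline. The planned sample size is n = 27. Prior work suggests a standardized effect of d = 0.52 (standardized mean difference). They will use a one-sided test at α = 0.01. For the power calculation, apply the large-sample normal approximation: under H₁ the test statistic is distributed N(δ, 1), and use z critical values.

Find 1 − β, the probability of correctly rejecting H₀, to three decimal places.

Power ≈ 0.646

Noncentrality parameter: δ = d·√n = 0.52 × √27 = 2.7020
One-sided α = 0.01 → critical value z_{0.01} = 2.326.
Power = Φ(δ − 2.326) = Φ(0.376) = 0.6464.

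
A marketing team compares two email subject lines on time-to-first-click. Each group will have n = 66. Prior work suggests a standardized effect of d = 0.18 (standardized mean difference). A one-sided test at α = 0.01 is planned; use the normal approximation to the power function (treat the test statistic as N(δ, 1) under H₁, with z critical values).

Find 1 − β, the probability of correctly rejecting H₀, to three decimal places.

Noncentrality parameter: δ = d·√(n/2) = 0.18 × √(66/2) = 1.0340
Critical value for a one-sided test at α = 0.01: z_α = 2.326.
Power = P(Z > 2.326 − δ) = Φ(-1.292) = 0.0981.

Power ≈ 0.098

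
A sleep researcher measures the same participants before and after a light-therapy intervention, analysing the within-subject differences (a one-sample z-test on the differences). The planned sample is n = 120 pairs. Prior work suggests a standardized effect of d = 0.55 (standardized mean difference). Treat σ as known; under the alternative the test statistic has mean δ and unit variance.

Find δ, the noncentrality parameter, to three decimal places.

δ ≈ 6.025

δ = d·√n = 0.55 × √120 = 6.0249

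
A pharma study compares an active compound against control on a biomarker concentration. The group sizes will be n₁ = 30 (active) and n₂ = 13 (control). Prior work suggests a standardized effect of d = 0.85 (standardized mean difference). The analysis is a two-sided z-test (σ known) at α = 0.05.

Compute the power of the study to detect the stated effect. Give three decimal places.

Noncentrality parameter: δ = d / √(1/n₁ + 1/n₂) = 0.85 / √(1/30 + 1/13) = 2.5599
Two-sided α = 0.05 → critical value z_{0.025} = 1.960.
Power = Φ(δ − 1.960) + Φ(−δ − 1.960) = Φ(0.600) + Φ(-4.520) = 0.7257 + 0.0000 = 0.7257.

Power ≈ 0.726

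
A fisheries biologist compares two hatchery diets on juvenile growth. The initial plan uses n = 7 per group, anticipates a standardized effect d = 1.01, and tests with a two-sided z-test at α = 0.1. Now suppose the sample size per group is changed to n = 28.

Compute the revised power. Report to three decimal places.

Power ≈ 0.984

With n = 28 per group: δ = d·√(n/2) = 1.01 × √(28/2) = 3.7791. Critical value z_{0.05} = 1.645.
Revised power = Φ(δ − 1.645) + Φ(−δ − 1.645) = Φ(2.134) + Φ(-5.424) = 0.9836 + 0.0000 = 0.9836.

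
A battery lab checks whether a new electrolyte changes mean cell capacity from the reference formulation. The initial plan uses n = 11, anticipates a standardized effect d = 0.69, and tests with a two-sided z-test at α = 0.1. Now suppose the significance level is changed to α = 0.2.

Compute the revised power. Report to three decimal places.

δ = d·√n = 0.69 × √11 = 2.2885 (unchanged). New critical value: z_{0.1} = 1.282.
Revised power = Φ(δ − 1.282) + Φ(−δ − 1.282) = Φ(1.007) + Φ(-3.570) = 0.8430 + 0.0002 = 0.8432.

Power ≈ 0.843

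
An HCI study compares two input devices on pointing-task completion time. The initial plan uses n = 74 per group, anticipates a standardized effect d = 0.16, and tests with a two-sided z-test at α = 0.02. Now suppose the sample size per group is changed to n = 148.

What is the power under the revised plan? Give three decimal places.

Power ≈ 0.171

With n = 148 per group: δ = d·√(n/2) = 0.16 × √(148/2) = 1.3764. Critical value z_{0.01} = 2.326.
Revised power = Φ(δ − 2.326) + Φ(−δ − 2.326) = Φ(-0.950) + Φ(-3.703) = 0.1711 + 0.0001 = 0.1712.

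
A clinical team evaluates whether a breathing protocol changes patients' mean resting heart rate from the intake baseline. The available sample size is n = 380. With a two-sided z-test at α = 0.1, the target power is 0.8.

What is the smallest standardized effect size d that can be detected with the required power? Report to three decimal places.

d ≈ 0.128

Required noncentrality: δ = z_{0.05} + z_{0.20} = 1.645 + 0.842 = 2.486.
(The second rejection-region term Φ(−δ − z_{α/2}) is negligible and dropped.)
δ = d·√n ⇒ d = δ/√n = 2.486/√380 = 0.1276.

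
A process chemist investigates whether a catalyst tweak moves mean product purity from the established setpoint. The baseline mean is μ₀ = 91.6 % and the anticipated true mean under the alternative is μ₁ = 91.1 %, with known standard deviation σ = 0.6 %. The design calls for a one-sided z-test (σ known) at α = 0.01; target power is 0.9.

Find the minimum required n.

n = 19

Standardized effect: d = |μ₁ − μ₀| / σ = |91.1 − 91.6| / 0.6 = 0.8333
Set Φ(δ − 2.326) = 0.9; then δ − 2.326 = Φ⁻¹(0.9) = 1.282, giving δ = 3.608.
δ = d·√n ⇒ n = (δ/d)² = (3.608 / 0.8333)² = 18.74.
Round up to the next whole unit.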